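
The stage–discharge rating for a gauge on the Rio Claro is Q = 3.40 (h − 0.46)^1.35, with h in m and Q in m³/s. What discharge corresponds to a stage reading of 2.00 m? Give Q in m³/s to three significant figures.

Q = 3.40 × (2.00 − 0.46)^1.35 = 3.40 × 1.54^1.35 = 6.090 m³/s

6.09 m³/s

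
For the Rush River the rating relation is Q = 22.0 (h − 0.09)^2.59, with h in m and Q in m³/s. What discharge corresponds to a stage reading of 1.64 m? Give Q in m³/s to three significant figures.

Q = 22.0 × (1.64 − 0.09)^2.59 = 22.0 × 1.55^2.59 = 68.45 m³/s

68.5 m³/s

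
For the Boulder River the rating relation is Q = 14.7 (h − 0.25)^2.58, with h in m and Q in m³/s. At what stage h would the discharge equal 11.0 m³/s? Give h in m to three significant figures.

1.14 m

h − h₀ = (Q/C)^(1/b) = (11.0/14.7)^(1/2.58) = 0.8937 m
h = 0.25 + 0.8937 = 1.144 m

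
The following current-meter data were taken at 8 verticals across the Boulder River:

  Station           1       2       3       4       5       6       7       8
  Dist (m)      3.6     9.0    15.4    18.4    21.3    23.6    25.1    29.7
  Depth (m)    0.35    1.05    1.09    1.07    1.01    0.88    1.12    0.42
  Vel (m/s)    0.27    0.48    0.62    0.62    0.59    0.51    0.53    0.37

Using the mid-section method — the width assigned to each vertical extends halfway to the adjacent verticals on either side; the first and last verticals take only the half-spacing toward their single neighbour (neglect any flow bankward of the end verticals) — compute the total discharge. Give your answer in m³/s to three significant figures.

w_1 = (9.0 − 3.6)/2 = 2.7 m; q_1 = 0.27 × 0.35 × 2.7 = 0.2552 m³/s
w_2 = (15.4 − 3.6)/2 = 5.9 m; q_2 = 0.48 × 1.05 × 5.9 = 2.974 m³/s
w_3 = (18.4 − 9.0)/2 = 4.7 m; q_3 = 0.62 × 1.09 × 4.7 = 3.176 m³/s
w_4 = (21.3 − 15.4)/2 = 2.95 m; q_4 = 0.62 × 1.07 × 2.95 = 1.957 m³/s
w_5 = (23.6 − 18.4)/2 = 2.6 m; q_5 = 0.59 × 1.01 × 2.6 = 1.549 m³/s
w_6 = (25.1 − 21.3)/2 = 1.9 m; q_6 = 0.51 × 0.88 × 1.9 = 0.8527 m³/s
w_7 = (29.7 − 23.6)/2 = 3.05 m; q_7 = 0.53 × 1.12 × 3.05 = 1.810 m³/s
w_8 = (29.7 − 25.1)/2 = 2.3 m; q_8 = 0.37 × 0.42 × 2.3 = 0.3574 m³/s
Q = Σ qᵢ = 12.93 m³/s

12.9 m³/s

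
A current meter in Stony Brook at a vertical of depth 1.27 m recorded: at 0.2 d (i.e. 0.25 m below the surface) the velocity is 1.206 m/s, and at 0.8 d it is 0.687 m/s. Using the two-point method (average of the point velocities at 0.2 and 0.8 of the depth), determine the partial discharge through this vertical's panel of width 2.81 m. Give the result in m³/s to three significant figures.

v̄ = (1.206 + 0.687) / 2 = 0.9465 m/s
q = v̄ × d × w = 0.9465 × 1.27 × 2.81 = 3.378 m³/s

3.38 m³/s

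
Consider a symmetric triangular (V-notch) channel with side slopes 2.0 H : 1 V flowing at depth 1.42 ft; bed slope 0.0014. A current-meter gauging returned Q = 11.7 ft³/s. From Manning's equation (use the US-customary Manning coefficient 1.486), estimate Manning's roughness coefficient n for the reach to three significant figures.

0.0142

A = z·y² = 2.0×1.42² = 4.033 ft²
P = 2y√(1+z²) = 2×1.42×√(1+2.0²) = 6.350 ft
R = A/P = 4.033/6.350 = 0.6350 ft
n = (1.486/Q)·A·R^(2/3)·S^(1/2) = (1.486/11.7) × 4.033 × 0.7388 × 0.03742 = 0.01416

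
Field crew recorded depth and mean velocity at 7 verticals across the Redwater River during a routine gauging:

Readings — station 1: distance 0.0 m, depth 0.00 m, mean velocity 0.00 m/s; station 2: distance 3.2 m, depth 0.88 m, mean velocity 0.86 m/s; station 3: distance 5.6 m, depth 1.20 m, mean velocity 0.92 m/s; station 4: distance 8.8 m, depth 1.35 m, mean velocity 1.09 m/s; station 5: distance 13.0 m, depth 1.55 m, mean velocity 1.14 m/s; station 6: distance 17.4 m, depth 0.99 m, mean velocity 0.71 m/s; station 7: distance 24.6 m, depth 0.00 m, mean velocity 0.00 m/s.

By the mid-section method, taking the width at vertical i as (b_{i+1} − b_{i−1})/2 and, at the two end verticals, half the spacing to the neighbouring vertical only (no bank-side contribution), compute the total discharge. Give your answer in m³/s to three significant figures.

w_2 = (5.6 − 0.0)/2 = 2.8 m; q_2 = 0.86 × 0.88 × 2.8 = 2.119 m³/s
w_3 = (8.8 − 3.2)/2 = 2.8 m; q_3 = 0.92 × 1.20 × 2.8 = 3.091 m³/s
w_4 = (13.0 − 5.6)/2 = 3.7 m; q_4 = 1.09 × 1.35 × 3.7 = 5.445 m³/s
w_5 = (17.4 − 8.8)/2 = 4.3 m; q_5 = 1.14 × 1.55 × 4.3 = 7.598 m³/s
w_6 = (24.6 − 13.0)/2 = 5.8 m; q_6 = 0.71 × 0.99 × 5.8 = 4.077 m³/s
Stations 1, 7 contribute zero (depth or velocity is 0).
Q = Σ qᵢ = 22.33 m³/s

22.3 m³/s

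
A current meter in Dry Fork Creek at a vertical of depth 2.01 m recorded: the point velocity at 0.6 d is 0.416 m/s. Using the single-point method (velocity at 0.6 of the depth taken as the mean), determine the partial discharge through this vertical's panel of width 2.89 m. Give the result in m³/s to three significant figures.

2.42 m³/s

v̄ = v₀.₆ = 0.416 m/s
q = v̄ × d × w = 0.4160 × 2.01 × 2.89 = 2.417 m³/s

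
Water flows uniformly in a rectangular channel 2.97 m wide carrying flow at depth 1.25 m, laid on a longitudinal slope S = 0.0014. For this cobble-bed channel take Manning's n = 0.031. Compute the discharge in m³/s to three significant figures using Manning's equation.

3.46 m³/s

A = b·y = 2.97 × 1.25 = 3.713 m²
P = b + 2y = 2.97 + 2×1.25 = 5.470 m
R = A/P = 3.713/5.470 = 0.6787 m
Q = (1/n)·A·R^(2/3)·S^(1/2) = (1/0.031) × 3.713 × 0.6787^(2/3) × 0.0014^(1/2) = 3.461 m³/s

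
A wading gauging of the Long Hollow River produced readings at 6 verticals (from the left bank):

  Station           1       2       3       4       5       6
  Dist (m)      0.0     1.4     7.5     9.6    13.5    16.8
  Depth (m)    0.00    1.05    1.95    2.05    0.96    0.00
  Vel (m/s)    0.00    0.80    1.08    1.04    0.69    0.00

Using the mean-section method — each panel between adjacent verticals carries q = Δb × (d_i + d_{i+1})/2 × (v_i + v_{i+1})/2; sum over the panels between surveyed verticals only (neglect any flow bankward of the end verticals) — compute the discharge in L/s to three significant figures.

19000 L/s

Panel 1-2: Δb = 1.4 m, d̄ = (0.00+1.05)/2 = 0.525, v̄ = (0.00+0.80)/2 = 0.4 → q = 1.4×0.525×0.4 = 0.2940 m³/s
Panel 2-3: Δb = 6.1 m, d̄ = (1.05+1.95)/2 = 1.5, v̄ = (0.80+1.08)/2 = 0.94 → q = 6.1×1.5×0.94 = 8.601 m³/s
Panel 3-4: Δb = 2.1 m, d̄ = (1.95+2.05)/2 = 2, v̄ = (1.08+1.04)/2 = 1.06 → q = 2.1×2×1.06 = 4.452 m³/s
Panel 4-5: Δb = 3.9 m, d̄ = (2.05+0.96)/2 = 1.505, v̄ = (1.04+0.69)/2 = 0.865 → q = 3.9×1.505×0.865 = 5.077 m³/s
Panel 5-6: Δb = 3.3 m, d̄ = (0.96+0.00)/2 = 0.48, v̄ = (0.69+0.00)/2 = 0.345 → q = 3.3×0.48×0.345 = 0.5465 m³/s
Q = Σ q = 18.97 m³/s
= 18.97 × 1000 = 18970 L/s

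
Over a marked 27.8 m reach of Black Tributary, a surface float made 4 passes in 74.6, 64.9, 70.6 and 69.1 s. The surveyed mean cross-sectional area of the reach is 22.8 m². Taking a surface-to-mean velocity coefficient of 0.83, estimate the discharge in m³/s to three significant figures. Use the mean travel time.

t̄ = (74.6 + 64.9 + 70.6 + 69.1) / 4 = 69.8 s
v_surface = L / t̄ = 27.8 / 69.8 = 0.3983 m/s
v_mean = 0.83 × 0.3983 = 0.3306 m/s
Q = A × v_mean = 22.8 × 0.3306 = 7.537 m³/s

7.54 m³/s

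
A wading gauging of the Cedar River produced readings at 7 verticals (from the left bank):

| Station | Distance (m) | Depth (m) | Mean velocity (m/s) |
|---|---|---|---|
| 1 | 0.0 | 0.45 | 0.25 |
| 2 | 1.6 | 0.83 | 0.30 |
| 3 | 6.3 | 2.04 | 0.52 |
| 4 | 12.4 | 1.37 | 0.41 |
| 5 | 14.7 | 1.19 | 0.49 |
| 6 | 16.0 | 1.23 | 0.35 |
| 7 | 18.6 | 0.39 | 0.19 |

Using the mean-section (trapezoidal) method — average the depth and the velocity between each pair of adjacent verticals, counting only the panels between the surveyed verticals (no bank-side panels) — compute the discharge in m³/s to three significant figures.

Panel 1-2: Δb = 1.6 m, d̄ = (0.45+0.83)/2 = 0.64, v̄ = (0.25+0.30)/2 = 0.275 → q = 1.6×0.64×0.275 = 0.2816 m³/s
Panel 2-3: Δb = 4.7 m, d̄ = (0.83+2.04)/2 = 1.435, v̄ = (0.30+0.52)/2 = 0.41 → q = 4.7×1.435×0.41 = 2.765 m³/s
Panel 3-4: Δb = 6.1 m, d̄ = (2.04+1.37)/2 = 1.705, v̄ = (0.52+0.41)/2 = 0.465 → q = 6.1×1.705×0.465 = 4.836 m³/s
Panel 4-5: Δb = 2.3 m, d̄ = (1.37+1.19)/2 = 1.28, v̄ = (0.41+0.49)/2 = 0.45 → q = 2.3×1.28×0.45 = 1.325 m³/s
Panel 5-6: Δb = 1.3 m, d̄ = (1.19+1.23)/2 = 1.21, v̄ = (0.49+0.35)/2 = 0.42 → q = 1.3×1.21×0.42 = 0.6607 m³/s
Panel 6-7: Δb = 2.6 m, d̄ = (1.23+0.39)/2 = 0.81, v̄ = (0.35+0.19)/2 = 0.27 → q = 2.6×0.81×0.27 = 0.5686 m³/s
Q = Σ q = 10.44 m³/s

10.4 m³/s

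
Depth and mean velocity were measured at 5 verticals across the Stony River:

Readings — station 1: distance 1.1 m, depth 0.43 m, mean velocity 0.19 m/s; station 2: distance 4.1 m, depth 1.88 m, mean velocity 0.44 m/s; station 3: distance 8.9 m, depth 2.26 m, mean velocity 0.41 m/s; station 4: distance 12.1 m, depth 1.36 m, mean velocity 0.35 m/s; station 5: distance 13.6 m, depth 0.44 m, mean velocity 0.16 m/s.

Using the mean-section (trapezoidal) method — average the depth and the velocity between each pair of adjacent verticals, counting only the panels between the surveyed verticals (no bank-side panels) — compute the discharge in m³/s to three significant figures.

7.86 m³/s

Panel 1-2: Δb = 3 m, d̄ = (0.43+1.88)/2 = 1.155, v̄ = (0.19+0.44)/2 = 0.315 → q = 3×1.155×0.315 = 1.091 m³/s
Panel 2-3: Δb = 4.8 m, d̄ = (1.88+2.26)/2 = 2.07, v̄ = (0.44+0.41)/2 = 0.425 → q = 4.8×2.07×0.425 = 4.223 m³/s
Panel 3-4: Δb = 3.2 m, d̄ = (2.26+1.36)/2 = 1.81, v̄ = (0.41+0.35)/2 = 0.38 → q = 3.2×1.81×0.38 = 2.201 m³/s
Panel 4-5: Δb = 1.5 m, d̄ = (1.36+0.44)/2 = 0.9, v̄ = (0.35+0.16)/2 = 0.255 → q = 1.5×0.9×0.255 = 0.3443 m³/s
Q = Σ q = 7.859 m³/s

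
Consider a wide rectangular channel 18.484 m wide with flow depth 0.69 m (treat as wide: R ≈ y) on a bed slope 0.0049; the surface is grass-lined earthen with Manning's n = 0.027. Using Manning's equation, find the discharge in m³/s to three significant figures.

A = b·y = 18.484 × 0.69 = 12.75 m²
Wide channel: R ≈ y = 0.69 m
Q = (1/n)·A·R^(2/3)·S^(1/2) = (1/0.027) × 12.75 × 0.6900^(2/3) × 0.0049^(1/2) = 25.82 m³/s

25.8 m³/s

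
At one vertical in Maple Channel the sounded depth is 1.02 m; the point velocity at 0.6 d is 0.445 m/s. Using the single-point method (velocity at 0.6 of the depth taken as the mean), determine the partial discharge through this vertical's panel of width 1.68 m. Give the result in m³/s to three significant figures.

0.763 m³/s

v̄ = v₀.₆ = 0.445 m/s
q = v̄ × d × w = 0.4450 × 1.02 × 1.68 = 0.7626 m³/s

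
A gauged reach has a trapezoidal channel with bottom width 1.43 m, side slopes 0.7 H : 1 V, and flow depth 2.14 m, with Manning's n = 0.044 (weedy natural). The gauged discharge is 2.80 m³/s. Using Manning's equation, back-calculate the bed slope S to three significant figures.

0.000419

A = (b + z·y)·y = (1.43 + 0.7×2.14)×2.14 = 6.266 m²
P = b + 2y√(1+z²) = 1.43 + 2×2.14×√(1+0.7²) = 6.654 m
R = A/P = 6.266/6.654 = 0.9416 m
S = (Q·n / (1·A·R^(2/3)))² = (2.80×0.044 / (1×6.266×0.9607))² = 0.0004189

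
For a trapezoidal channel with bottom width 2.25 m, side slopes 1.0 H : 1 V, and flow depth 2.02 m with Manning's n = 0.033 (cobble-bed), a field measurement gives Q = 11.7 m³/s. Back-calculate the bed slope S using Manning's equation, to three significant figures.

A = (b + z·y)·y = (2.25 + 1.0×2.02)×2.02 = 8.625 m²
P = b + 2y√(1+z²) = 2.25 + 2×2.02×√(1+1.0²) = 7.963 m
R = A/P = 8.625/7.963 = 1.083 m
S = (Q·n / (1·A·R^(2/3)))² = (11.7×0.033 / (1×8.625×1.055))² = 0.001801

0.00180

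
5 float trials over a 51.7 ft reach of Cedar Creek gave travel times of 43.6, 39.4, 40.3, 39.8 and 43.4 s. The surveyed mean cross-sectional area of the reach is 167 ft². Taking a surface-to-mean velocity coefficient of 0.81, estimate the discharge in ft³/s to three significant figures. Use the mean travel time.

169 ft³/s

t̄ = (43.6 + 39.4 + 40.3 + 39.8 + 43.4) / 5 = 41.3 s
v_surface = L / t̄ = 51.7 / 41.3 = 1.252 ft/s
v_mean = 0.81 × 1.252 = 1.014 ft/s
Q = A × v_mean = 167 × 1.014 = 169.3 ft³/s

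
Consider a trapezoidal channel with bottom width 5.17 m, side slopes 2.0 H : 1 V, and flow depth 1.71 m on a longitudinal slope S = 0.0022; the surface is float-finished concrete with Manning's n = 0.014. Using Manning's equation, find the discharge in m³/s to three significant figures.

A = (b + z·y)·y = (5.17 + 2.0×1.71)×1.71 = 14.69 m²
P = b + 2y√(1+z²) = 5.17 + 2×1.71×√(1+2.0²) = 12.82 m
R = A/P = 14.69/12.82 = 1.146 m
Q = (1/n)·A·R^(2/3)·S^(1/2) = (1/0.014) × 14.69 × 1.146^(2/3) × 0.0022^(1/2) = 53.89 m³/s

53.9 m³/s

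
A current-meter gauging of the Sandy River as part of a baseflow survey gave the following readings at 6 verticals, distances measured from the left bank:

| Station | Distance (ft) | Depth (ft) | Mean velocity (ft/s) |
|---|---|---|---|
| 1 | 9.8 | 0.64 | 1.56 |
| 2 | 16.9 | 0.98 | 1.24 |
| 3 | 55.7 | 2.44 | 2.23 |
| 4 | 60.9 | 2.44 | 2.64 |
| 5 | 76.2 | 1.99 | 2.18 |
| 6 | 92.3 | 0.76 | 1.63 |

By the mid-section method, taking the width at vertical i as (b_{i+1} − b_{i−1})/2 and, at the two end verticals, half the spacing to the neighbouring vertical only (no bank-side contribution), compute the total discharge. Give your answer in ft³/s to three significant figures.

w_1 = (16.9 − 9.8)/2 = 3.55 ft; q_1 = 1.56 × 0.64 × 3.55 = 3.544 ft³/s
w_2 = (55.7 − 9.8)/2 = 22.95 ft; q_2 = 1.24 × 0.98 × 22.95 = 27.89 ft³/s
w_3 = (60.9 − 16.9)/2 = 22 ft; q_3 = 2.23 × 2.44 × 22 = 119.7 ft³/s
w_4 = (76.2 − 55.7)/2 = 10.25 ft; q_4 = 2.64 × 2.44 × 10.25 = 66.03 ft³/s
w_5 = (92.3 − 60.9)/2 = 15.7 ft; q_5 = 2.18 × 1.99 × 15.7 = 68.11 ft³/s
w_6 = (92.3 − 76.2)/2 = 8.05 ft; q_6 = 1.63 × 0.76 × 8.05 = 9.972 ft³/s
Q = Σ qᵢ = 295.2 ft³/s

295 ft³/s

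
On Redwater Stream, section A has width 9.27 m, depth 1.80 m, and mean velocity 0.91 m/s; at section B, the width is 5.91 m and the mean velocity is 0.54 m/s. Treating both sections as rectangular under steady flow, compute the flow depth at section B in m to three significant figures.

Q = A₁V₁ = (9.27×1.80) × 0.91 = 15.18 m³/s
d₂ = Q/(b₂ V₂) = 15.18/(5.91×0.54) = 4.758 m

4.76 m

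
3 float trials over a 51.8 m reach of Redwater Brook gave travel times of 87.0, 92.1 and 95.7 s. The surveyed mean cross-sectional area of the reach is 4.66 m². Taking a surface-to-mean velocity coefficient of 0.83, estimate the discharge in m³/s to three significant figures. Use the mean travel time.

t̄ = (87.0 + 92.1 + 95.7) / 3 = 91.6 s
v_surface = L / t̄ = 51.8 / 91.6 = 0.5655 m/s
v_mean = 0.83 × 0.5655 = 0.4694 m/s
Q = A × v_mean = 4.66 × 0.4694 = 2.187 m³/s

2.19 m³/s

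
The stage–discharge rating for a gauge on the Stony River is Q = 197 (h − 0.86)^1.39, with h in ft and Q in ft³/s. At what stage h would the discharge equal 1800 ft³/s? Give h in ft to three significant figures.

5.77 ft

h − h₀ = (Q/C)^(1/b) = (1800/197)^(1/1.39) = 4.912 ft
h = 0.86 + 4.912 = 5.772 ft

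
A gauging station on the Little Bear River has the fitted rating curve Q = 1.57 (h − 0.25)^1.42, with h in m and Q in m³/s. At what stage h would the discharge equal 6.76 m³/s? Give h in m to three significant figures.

3.05 m

h − h₀ = (Q/C)^(1/b) = (6.76/1.57)^(1/1.42) = 2.796 m
h = 0.25 + 2.796 = 3.046 m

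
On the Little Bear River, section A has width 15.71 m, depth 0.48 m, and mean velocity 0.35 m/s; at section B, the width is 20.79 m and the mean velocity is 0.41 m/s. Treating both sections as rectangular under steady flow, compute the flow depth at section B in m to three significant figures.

Q = A₁V₁ = (15.71×0.48) × 0.35 = 2.639 m³/s
d₂ = Q/(b₂ V₂) = 2.639/(20.79×0.41) = 0.3096 m

0.310 m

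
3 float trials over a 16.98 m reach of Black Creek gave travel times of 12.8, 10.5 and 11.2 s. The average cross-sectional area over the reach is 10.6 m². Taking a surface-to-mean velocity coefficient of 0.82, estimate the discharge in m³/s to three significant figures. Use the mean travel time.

t̄ = (12.8 + 10.5 + 11.2) / 3 = 11.5 s
v_surface = L / t̄ = 16.98 / 11.5 = 1.477 m/s
v_mean = 0.82 × 1.477 = 1.211 m/s
Q = A × v_mean = 10.6 × 1.211 = 12.83 m³/s

12.8 m³/s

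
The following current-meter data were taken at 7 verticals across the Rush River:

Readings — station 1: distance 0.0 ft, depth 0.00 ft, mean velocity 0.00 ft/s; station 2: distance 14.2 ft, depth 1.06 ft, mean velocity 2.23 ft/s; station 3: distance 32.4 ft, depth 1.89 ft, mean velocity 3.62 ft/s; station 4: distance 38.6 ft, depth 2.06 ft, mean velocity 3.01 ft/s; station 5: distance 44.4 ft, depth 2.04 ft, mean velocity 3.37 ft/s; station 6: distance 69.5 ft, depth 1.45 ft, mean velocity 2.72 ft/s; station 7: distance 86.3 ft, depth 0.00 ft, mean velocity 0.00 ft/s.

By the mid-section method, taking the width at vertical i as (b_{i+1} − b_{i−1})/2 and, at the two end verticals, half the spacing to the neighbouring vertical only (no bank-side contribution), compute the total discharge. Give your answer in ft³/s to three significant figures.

w_2 = (32.4 − 0.0)/2 = 16.2 ft; q_2 = 2.23 × 1.06 × 16.2 = 38.29 ft³/s
w_3 = (38.6 − 14.2)/2 = 12.2 ft; q_3 = 3.62 × 1.89 × 12.2 = 83.47 ft³/s
w_4 = (44.4 − 32.4)/2 = 6 ft; q_4 = 3.01 × 2.06 × 6 = 37.20 ft³/s
w_5 = (69.5 − 38.6)/2 = 15.45 ft; q_5 = 3.37 × 2.04 × 15.45 = 106.2 ft³/s
w_6 = (86.3 − 44.4)/2 = 20.95 ft; q_6 = 2.72 × 1.45 × 20.95 = 82.63 ft³/s
Stations 1, 7 contribute zero (depth or velocity is 0).
Q = Σ qᵢ = 347.8 ft³/s

348 ft³/s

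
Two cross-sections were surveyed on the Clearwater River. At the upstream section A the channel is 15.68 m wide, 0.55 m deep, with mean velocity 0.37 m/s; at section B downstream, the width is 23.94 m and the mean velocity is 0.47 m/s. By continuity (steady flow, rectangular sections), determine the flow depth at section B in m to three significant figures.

Q = A₁V₁ = (15.68×0.55) × 0.37 = 3.191 m³/s
d₂ = Q/(b₂ V₂) = 3.191/(23.94×0.47) = 0.2836 m

0.284 m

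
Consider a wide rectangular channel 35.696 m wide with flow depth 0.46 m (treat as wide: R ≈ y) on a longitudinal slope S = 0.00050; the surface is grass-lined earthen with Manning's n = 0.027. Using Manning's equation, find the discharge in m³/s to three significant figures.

8.10 m³/s

A = b·y = 35.696 × 0.46 = 16.42 m²
Wide channel: R ≈ y = 0.46 m
Q = (1/n)·A·R^(2/3)·S^(1/2) = (1/0.027) × 16.42 × 0.4600^(2/3) × 0.00050^(1/2) = 8.103 m³/s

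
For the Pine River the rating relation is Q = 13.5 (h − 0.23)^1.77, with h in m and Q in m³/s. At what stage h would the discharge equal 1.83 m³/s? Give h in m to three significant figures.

0.553 m

h − h₀ = (Q/C)^(1/b) = (1.83/13.5)^(1/1.77) = 0.3233 m
h = 0.23 + 0.3233 = 0.5533 m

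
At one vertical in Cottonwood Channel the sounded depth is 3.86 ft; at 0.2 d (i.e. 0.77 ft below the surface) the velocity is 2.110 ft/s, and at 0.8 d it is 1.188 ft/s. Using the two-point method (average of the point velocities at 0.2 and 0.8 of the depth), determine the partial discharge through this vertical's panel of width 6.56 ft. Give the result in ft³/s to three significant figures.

v̄ = (2.110 + 1.188) / 2 = 1.649 ft/s
q = v̄ × d × w = 1.649 × 3.86 × 6.56 = 41.76 ft³/s

41.8 ft³/s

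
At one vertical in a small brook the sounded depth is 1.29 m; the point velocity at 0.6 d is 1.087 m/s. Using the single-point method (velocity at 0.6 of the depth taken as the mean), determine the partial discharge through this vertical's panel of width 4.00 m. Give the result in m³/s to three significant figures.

v̄ = v₀.₆ = 1.087 m/s
q = v̄ × d × w = 1.087 × 1.29 × 4.00 = 5.609 m³/s

5.61 m³/s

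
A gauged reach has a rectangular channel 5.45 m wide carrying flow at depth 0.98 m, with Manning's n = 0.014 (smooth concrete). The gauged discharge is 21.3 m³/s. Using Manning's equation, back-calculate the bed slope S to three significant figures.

A = b·y = 5.45 × 0.98 = 5.341 m²
P = b + 2y = 5.45 + 2×0.98 = 7.410 m
R = A/P = 5.341/7.410 = 0.7208 m
S = (Q·n / (1·A·R^(2/3)))² = (21.3×0.014 / (1×5.341×0.8039))² = 0.004824

0.00482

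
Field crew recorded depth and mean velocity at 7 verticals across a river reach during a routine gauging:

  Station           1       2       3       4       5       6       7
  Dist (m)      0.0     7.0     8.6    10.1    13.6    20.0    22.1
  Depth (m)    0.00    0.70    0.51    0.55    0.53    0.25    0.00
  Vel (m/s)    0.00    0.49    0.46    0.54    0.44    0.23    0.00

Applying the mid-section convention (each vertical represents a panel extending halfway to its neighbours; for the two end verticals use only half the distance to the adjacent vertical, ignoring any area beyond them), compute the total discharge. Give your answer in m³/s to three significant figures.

3.98 m³/s

w_2 = (8.6 − 0.0)/2 = 4.3 m; q_2 = 0.49 × 0.70 × 4.3 = 1.475 m³/s
w_3 = (10.1 − 7.0)/2 = 1.55 m; q_3 = 0.46 × 0.51 × 1.55 = 0.3636 m³/s
w_4 = (13.6 − 8.6)/2 = 2.5 m; q_4 = 0.54 × 0.55 × 2.5 = 0.7425 m³/s
w_5 = (20.0 − 10.1)/2 = 4.95 m; q_5 = 0.44 × 0.53 × 4.95 = 1.154 m³/s
w_6 = (22.1 − 13.6)/2 = 4.25 m; q_6 = 0.23 × 0.25 × 4.25 = 0.2444 m³/s
Stations 1, 7 contribute zero (depth or velocity is 0).
Q = Σ qᵢ = 3.980 m³/s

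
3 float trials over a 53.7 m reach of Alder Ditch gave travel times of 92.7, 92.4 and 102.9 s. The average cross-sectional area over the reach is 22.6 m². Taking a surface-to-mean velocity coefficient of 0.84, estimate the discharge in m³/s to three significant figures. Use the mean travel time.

t̄ = (92.7 + 92.4 + 102.9) / 3 = 96 s
v_surface = L / t̄ = 53.7 / 96 = 0.5594 m/s
v_mean = 0.84 × 0.5594 = 0.4699 m/s
Q = A × v_mean = 22.6 × 0.4699 = 10.62 m³/s

10.6 m³/s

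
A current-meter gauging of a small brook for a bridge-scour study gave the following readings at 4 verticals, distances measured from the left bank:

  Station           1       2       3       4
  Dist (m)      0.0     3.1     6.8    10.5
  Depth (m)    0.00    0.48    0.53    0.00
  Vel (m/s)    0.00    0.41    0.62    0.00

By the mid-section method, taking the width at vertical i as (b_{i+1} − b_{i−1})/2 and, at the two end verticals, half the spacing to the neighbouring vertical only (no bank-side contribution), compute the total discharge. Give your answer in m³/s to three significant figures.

w_2 = (6.8 − 0.0)/2 = 3.4 m; q_2 = 0.41 × 0.48 × 3.4 = 0.6691 m³/s
w_3 = (10.5 − 3.1)/2 = 3.7 m; q_3 = 0.62 × 0.53 × 3.7 = 1.216 m³/s
Stations 1, 4 contribute zero (depth or velocity is 0).
Q = Σ qᵢ = 1.885 m³/s

1.88 m³/s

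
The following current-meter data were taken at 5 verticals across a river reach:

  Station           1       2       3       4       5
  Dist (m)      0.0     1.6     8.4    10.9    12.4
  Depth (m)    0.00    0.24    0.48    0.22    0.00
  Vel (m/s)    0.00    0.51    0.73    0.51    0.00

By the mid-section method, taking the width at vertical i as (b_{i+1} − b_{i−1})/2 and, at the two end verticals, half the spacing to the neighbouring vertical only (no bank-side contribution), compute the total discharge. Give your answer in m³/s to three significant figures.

w_2 = (8.4 − 0.0)/2 = 4.2 m; q_2 = 0.51 × 0.24 × 4.2 = 0.5141 m³/s
w_3 = (10.9 − 1.6)/2 = 4.65 m; q_3 = 0.73 × 0.48 × 4.65 = 1.629 m³/s
w_4 = (12.4 − 8.4)/2 = 2 m; q_4 = 0.51 × 0.22 × 2 = 0.2244 m³/s
Stations 1, 5 contribute zero (depth or velocity is 0).
Q = Σ qᵢ = 2.368 m³/s

2.37 m³/s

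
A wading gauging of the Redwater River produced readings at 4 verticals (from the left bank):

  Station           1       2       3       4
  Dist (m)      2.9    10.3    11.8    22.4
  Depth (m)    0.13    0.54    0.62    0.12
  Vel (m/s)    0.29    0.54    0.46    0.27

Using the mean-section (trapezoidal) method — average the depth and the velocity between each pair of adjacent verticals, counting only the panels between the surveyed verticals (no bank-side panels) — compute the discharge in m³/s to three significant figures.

2.90 m³/s

Panel 1-2: Δb = 7.4 m, d̄ = (0.13+0.54)/2 = 0.335, v̄ = (0.29+0.54)/2 = 0.415 → q = 7.4×0.335×0.415 = 1.029 m³/s
Panel 2-3: Δb = 1.5 m, d̄ = (0.54+0.62)/2 = 0.58, v̄ = (0.54+0.46)/2 = 0.5 → q = 1.5×0.58×0.5 = 0.4350 m³/s
Panel 3-4: Δb = 10.6 m, d̄ = (0.62+0.12)/2 = 0.37, v̄ = (0.46+0.27)/2 = 0.365 → q = 10.6×0.37×0.365 = 1.432 m³/s
Q = Σ q = 2.895 m³/s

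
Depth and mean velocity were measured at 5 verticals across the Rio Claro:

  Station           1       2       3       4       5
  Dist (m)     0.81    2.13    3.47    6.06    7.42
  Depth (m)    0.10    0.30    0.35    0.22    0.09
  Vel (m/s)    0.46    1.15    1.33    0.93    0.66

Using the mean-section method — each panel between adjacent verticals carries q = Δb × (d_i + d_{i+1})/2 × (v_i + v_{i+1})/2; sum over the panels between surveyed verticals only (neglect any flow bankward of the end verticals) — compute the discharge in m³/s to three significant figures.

1.75 m³/s

Panel 1-2: Δb = 1.32 m, d̄ = (0.10+0.30)/2 = 0.2, v̄ = (0.46+1.15)/2 = 0.805 → q = 1.32×0.2×0.805 = 0.2125 m³/s
Panel 2-3: Δb = 1.34 m, d̄ = (0.30+0.35)/2 = 0.325, v̄ = (1.15+1.33)/2 = 1.24 → q = 1.34×0.325×1.24 = 0.5400 m³/s
Panel 3-4: Δb = 2.59 m, d̄ = (0.35+0.22)/2 = 0.285, v̄ = (1.33+0.93)/2 = 1.13 → q = 2.59×0.285×1.13 = 0.8341 m³/s
Panel 4-5: Δb = 1.36 m, d̄ = (0.22+0.09)/2 = 0.155, v̄ = (0.93+0.66)/2 = 0.795 → q = 1.36×0.155×0.795 = 0.1676 m³/s
Q = Σ q = 1.754 m³/s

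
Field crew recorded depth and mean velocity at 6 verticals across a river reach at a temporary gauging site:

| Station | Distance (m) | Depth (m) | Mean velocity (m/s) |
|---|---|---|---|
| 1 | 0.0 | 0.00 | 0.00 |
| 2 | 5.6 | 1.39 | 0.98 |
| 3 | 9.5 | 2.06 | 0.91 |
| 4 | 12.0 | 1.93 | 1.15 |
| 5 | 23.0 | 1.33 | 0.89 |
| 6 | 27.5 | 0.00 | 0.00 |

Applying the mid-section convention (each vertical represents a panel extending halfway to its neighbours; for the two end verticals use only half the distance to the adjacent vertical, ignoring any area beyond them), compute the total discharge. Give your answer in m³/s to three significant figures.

w_2 = (9.5 − 0.0)/2 = 4.75 m; q_2 = 0.98 × 1.39 × 4.75 = 6.470 m³/s
w_3 = (12.0 − 5.6)/2 = 3.2 m; q_3 = 0.91 × 2.06 × 3.2 = 5.999 m³/s
w_4 = (23.0 − 9.5)/2 = 6.75 m; q_4 = 1.15 × 1.93 × 6.75 = 14.98 m³/s
w_5 = (27.5 − 12.0)/2 = 7.75 m; q_5 = 0.89 × 1.33 × 7.75 = 9.174 m³/s
Stations 1, 6 contribute zero (depth or velocity is 0).
Q = Σ qᵢ = 36.62 m³/s

36.6 m³/s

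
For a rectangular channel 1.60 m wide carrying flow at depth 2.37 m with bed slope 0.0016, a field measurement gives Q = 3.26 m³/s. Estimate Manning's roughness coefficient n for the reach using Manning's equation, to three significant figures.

A = b·y = 1.60 × 2.37 = 3.792 m²
P = b + 2y = 1.60 + 2×2.37 = 6.340 m
R = A/P = 3.792/6.340 = 0.5981 m
n = (1/Q)·A·R^(2/3)·S^(1/2) = (1/3.26) × 3.792 × 0.7099 × 0.04000 = 0.03303

0.0330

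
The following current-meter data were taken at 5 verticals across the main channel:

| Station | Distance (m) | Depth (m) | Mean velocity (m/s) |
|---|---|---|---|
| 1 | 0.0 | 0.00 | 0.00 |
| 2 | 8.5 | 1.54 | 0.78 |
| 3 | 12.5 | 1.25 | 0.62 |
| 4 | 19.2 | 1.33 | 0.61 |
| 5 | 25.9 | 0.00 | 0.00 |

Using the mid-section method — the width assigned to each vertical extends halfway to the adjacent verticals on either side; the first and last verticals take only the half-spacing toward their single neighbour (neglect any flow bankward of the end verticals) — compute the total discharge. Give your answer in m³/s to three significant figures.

17.1 m³/s

w_2 = (12.5 − 0.0)/2 = 6.25 m; q_2 = 0.78 × 1.54 × 6.25 = 7.508 m³/s
w_3 = (19.2 − 8.5)/2 = 5.35 m; q_3 = 0.62 × 1.25 × 5.35 = 4.146 m³/s
w_4 = (25.9 − 12.5)/2 = 6.7 m; q_4 = 0.61 × 1.33 × 6.7 = 5.436 m³/s
Stations 1, 5 contribute zero (depth or velocity is 0).
Q = Σ qᵢ = 17.09 m³/s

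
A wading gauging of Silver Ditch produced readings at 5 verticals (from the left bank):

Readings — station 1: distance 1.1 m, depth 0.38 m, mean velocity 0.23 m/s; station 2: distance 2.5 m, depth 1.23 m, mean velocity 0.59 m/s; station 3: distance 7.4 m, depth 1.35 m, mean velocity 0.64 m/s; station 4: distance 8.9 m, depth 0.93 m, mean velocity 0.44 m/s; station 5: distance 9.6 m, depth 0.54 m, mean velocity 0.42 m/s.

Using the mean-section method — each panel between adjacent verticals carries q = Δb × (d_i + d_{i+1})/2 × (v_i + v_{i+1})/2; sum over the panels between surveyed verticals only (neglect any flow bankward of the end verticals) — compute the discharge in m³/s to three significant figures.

5.49 m³/s

Panel 1-2: Δb = 1.4 m, d̄ = (0.38+1.23)/2 = 0.805, v̄ = (0.23+0.59)/2 = 0.41 → q = 1.4×0.805×0.41 = 0.4621 m³/s
Panel 2-3: Δb = 4.9 m, d̄ = (1.23+1.35)/2 = 1.29, v̄ = (0.59+0.64)/2 = 0.615 → q = 4.9×1.29×0.615 = 3.887 m³/s
Panel 3-4: Δb = 1.5 m, d̄ = (1.35+0.93)/2 = 1.14, v̄ = (0.64+0.44)/2 = 0.54 → q = 1.5×1.14×0.54 = 0.9234 m³/s
Panel 4-5: Δb = 0.7 m, d̄ = (0.93+0.54)/2 = 0.735, v̄ = (0.44+0.42)/2 = 0.43 → q = 0.7×0.735×0.43 = 0.2212 m³/s
Q = Σ q = 5.494 m³/s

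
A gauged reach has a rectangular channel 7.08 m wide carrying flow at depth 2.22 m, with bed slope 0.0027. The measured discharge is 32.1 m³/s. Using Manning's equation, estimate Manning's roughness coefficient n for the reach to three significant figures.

A = b·y = 7.08 × 2.22 = 15.72 m²
P = b + 2y = 7.08 + 2×2.22 = 11.52 m
R = A/P = 15.72/11.52 = 1.364 m
n = (1/Q)·A·R^(2/3)·S^(1/2) = (1/32.1) × 15.72 × 1.230 × 0.05196 = 0.03130

0.0313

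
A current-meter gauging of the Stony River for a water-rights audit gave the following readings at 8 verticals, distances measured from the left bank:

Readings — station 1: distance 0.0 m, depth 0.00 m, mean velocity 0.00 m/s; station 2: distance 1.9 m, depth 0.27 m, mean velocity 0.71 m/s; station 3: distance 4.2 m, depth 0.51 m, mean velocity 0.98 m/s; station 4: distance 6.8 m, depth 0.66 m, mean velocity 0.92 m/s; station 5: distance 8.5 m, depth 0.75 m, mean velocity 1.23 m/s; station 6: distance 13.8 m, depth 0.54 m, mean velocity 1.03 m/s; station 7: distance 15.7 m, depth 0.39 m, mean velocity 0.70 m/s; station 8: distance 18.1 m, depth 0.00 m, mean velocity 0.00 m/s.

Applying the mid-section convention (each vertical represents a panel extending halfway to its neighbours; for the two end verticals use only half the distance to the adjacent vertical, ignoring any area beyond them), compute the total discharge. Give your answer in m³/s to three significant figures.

8.75 m³/s

w_2 = (4.2 − 0.0)/2 = 2.1 m; q_2 = 0.71 × 0.27 × 2.1 = 0.4026 m³/s
w_3 = (6.8 − 1.9)/2 = 2.45 m; q_3 = 0.98 × 0.51 × 2.45 = 1.225 m³/s
w_4 = (8.5 − 4.2)/2 = 2.15 m; q_4 = 0.92 × 0.66 × 2.15 = 1.305 m³/s
w_5 = (13.8 − 6.8)/2 = 3.5 m; q_5 = 1.23 × 0.75 × 3.5 = 3.229 m³/s
w_6 = (15.7 − 8.5)/2 = 3.6 m; q_6 = 1.03 × 0.54 × 3.6 = 2.002 m³/s
w_7 = (18.1 − 13.8)/2 = 2.15 m; q_7 = 0.70 × 0.39 × 2.15 = 0.5870 m³/s
Stations 1, 8 contribute zero (depth or velocity is 0).
Q = Σ qᵢ = 8.751 m³/s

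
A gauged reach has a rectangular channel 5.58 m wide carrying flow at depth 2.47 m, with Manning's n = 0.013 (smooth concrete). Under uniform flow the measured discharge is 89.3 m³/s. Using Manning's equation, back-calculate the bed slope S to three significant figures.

0.00495

A = b·y = 5.58 × 2.47 = 13.78 m²
P = b + 2y = 5.58 + 2×2.47 = 10.52 m
R = A/P = 13.78/10.52 = 1.310 m
S = (Q·n / (1·A·R^(2/3)))² = (89.3×0.013 / (1×13.78×1.197))² = 0.004949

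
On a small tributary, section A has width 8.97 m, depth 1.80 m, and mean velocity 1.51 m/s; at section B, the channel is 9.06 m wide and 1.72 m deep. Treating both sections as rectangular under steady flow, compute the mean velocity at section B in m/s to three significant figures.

Q = A₁V₁ = (8.97×1.80) × 1.51 = 24.38 m³/s
A₂ = 9.06 × 1.72 = 15.58 m²
V₂ = Q/A₂ = 24.38/15.58 = 1.565 m/s

1.56 m/s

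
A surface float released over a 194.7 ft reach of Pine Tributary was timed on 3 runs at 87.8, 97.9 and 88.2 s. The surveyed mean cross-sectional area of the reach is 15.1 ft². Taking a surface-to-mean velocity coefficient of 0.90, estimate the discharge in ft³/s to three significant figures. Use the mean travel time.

29.0 ft³/s

t̄ = (87.8 + 97.9 + 88.2) / 3 = 91.3 s
v_surface = L / t̄ = 194.7 / 91.3 = 2.133 ft/s
v_mean = 0.90 × 2.133 = 1.919 ft/s
Q = A × v_mean = 15.1 × 1.919 = 28.98 ft³/s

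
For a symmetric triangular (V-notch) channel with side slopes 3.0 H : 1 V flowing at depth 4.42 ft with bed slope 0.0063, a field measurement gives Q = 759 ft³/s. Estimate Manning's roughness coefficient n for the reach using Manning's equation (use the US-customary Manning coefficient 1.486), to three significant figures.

A = z·y² = 3.0×4.42² = 58.61 ft²
P = 2y√(1+z²) = 2×4.42×√(1+3.0²) = 27.95 ft
R = A/P = 58.61/27.95 = 2.097 ft
n = (1.486/Q)·A·R^(2/3)·S^(1/2) = (1.486/759) × 58.61 × 1.638 × 0.07937 = 0.01492

0.0149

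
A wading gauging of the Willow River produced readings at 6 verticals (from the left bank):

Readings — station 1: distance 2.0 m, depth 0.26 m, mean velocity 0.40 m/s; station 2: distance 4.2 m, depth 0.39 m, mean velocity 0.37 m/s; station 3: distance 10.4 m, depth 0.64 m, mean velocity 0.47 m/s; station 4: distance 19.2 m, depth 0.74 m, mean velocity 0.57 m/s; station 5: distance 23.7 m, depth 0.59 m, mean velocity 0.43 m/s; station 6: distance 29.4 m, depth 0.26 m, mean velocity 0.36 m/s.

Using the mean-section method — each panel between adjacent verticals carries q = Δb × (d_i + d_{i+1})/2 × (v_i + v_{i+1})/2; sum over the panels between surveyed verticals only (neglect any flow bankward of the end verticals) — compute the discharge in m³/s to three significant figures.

Panel 1-2: Δb = 2.2 m, d̄ = (0.26+0.39)/2 = 0.325, v̄ = (0.40+0.37)/2 = 0.385 → q = 2.2×0.325×0.385 = 0.2753 m³/s
Panel 2-3: Δb = 6.2 m, d̄ = (0.39+0.64)/2 = 0.515, v̄ = (0.37+0.47)/2 = 0.42 → q = 6.2×0.515×0.42 = 1.341 m³/s
Panel 3-4: Δb = 8.8 m, d̄ = (0.64+0.74)/2 = 0.69, v̄ = (0.47+0.57)/2 = 0.52 → q = 8.8×0.69×0.52 = 3.157 m³/s
Panel 4-5: Δb = 4.5 m, d̄ = (0.74+0.59)/2 = 0.665, v̄ = (0.57+0.43)/2 = 0.5 → q = 4.5×0.665×0.5 = 1.496 m³/s
Panel 5-6: Δb = 5.7 m, d̄ = (0.59+0.26)/2 = 0.425, v̄ = (0.43+0.36)/2 = 0.395 → q = 5.7×0.425×0.395 = 0.9569 m³/s
Q = Σ q = 7.227 m³/s

7.23 m³/s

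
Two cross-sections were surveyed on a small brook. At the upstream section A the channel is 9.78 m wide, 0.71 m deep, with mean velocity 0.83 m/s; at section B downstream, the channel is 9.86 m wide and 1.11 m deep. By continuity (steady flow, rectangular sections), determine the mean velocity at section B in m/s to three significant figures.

Q = A₁V₁ = (9.78×0.71) × 0.83 = 5.763 m³/s
A₂ = 9.86 × 1.11 = 10.94 m²
V₂ = Q/A₂ = 5.763/10.94 = 0.5266 m/s

0.527 m/s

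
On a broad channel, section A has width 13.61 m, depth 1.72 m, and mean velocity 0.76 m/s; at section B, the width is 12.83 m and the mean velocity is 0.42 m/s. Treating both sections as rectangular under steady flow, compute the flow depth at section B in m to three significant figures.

Q = A₁V₁ = (13.61×1.72) × 0.76 = 17.79 m³/s
d₂ = Q/(b₂ V₂) = 17.79/(12.83×0.42) = 3.302 m

3.30 m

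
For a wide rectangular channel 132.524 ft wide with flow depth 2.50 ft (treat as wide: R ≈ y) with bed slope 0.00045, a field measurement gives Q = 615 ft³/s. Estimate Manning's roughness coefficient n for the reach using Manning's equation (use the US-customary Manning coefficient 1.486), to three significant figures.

0.0313

A = b·y = 132.524 × 2.50 = 331.3 ft²
Wide channel: R ≈ y = 2.50 ft
n = (1.486/Q)·A·R^(2/3)·S^(1/2) = (1.486/615) × 331.3 × 1.842 × 0.02121 = 0.03128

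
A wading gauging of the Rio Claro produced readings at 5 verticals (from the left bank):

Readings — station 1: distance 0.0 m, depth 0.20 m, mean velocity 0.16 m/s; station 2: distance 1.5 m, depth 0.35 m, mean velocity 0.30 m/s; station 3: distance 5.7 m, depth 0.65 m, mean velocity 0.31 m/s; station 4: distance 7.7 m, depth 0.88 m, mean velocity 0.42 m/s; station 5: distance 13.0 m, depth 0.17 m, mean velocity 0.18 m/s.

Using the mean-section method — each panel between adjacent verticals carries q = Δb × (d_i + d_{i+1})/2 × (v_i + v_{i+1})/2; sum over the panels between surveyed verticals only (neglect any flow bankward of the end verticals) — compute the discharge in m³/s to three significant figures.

Panel 1-2: Δb = 1.5 m, d̄ = (0.20+0.35)/2 = 0.275, v̄ = (0.16+0.30)/2 = 0.23 → q = 1.5×0.275×0.23 = 0.09488 m³/s
Panel 2-3: Δb = 4.2 m, d̄ = (0.35+0.65)/2 = 0.5, v̄ = (0.30+0.31)/2 = 0.305 → q = 4.2×0.5×0.305 = 0.6405 m³/s
Panel 3-4: Δb = 2 m, d̄ = (0.65+0.88)/2 = 0.765, v̄ = (0.31+0.42)/2 = 0.365 → q = 2×0.765×0.365 = 0.5585 m³/s
Panel 4-5: Δb = 5.3 m, d̄ = (0.88+0.17)/2 = 0.525, v̄ = (0.42+0.18)/2 = 0.3 → q = 5.3×0.525×0.3 = 0.8348 m³/s
Q = Σ q = 2.129 m³/s

2.13 m³/s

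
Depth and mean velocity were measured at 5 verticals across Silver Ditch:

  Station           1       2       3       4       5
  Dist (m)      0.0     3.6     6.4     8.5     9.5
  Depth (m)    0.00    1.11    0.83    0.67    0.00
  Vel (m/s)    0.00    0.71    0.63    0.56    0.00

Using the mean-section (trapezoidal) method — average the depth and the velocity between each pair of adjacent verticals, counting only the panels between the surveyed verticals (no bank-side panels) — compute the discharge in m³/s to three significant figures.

3.56 m³/s

Panel 1-2: Δb = 3.6 m, d̄ = (0.00+1.11)/2 = 0.555, v̄ = (0.00+0.71)/2 = 0.355 → q = 3.6×0.555×0.355 = 0.7093 m³/s
Panel 2-3: Δb = 2.8 m, d̄ = (1.11+0.83)/2 = 0.97, v̄ = (0.71+0.63)/2 = 0.67 → q = 2.8×0.97×0.67 = 1.820 m³/s
Panel 3-4: Δb = 2.1 m, d̄ = (0.83+0.67)/2 = 0.75, v̄ = (0.63+0.56)/2 = 0.595 → q = 2.1×0.75×0.595 = 0.9371 m³/s
Panel 4-5: Δb = 1 m, d̄ = (0.67+0.00)/2 = 0.335, v̄ = (0.56+0.00)/2 = 0.28 → q = 1×0.335×0.28 = 0.09380 m³/s
Q = Σ q = 3.560 m³/s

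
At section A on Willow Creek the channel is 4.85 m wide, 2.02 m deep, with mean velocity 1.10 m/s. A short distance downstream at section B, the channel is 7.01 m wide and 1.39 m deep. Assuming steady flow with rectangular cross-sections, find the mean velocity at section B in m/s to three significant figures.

Q = A₁V₁ = (4.85×2.02) × 1.10 = 10.78 m³/s
A₂ = 7.01 × 1.39 = 9.744 m²
V₂ = Q/A₂ = 10.78/9.744 = 1.106 m/s

1.11 m/s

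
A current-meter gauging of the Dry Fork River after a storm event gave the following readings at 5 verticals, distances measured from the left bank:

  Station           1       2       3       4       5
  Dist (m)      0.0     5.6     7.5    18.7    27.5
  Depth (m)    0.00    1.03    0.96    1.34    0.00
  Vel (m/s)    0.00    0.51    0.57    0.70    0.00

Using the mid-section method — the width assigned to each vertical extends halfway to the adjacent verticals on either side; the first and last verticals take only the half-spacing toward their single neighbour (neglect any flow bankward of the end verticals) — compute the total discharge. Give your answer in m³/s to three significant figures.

14.9 m³/s

w_2 = (7.5 − 0.0)/2 = 3.75 m; q_2 = 0.51 × 1.03 × 3.75 = 1.970 m³/s
w_3 = (18.7 − 5.6)/2 = 6.55 m; q_3 = 0.57 × 0.96 × 6.55 = 3.584 m³/s
w_4 = (27.5 − 7.5)/2 = 10 m; q_4 = 0.70 × 1.34 × 10 = 9.380 m³/s
Stations 1, 5 contribute zero (depth or velocity is 0).
Q = Σ qᵢ = 14.93 m³/s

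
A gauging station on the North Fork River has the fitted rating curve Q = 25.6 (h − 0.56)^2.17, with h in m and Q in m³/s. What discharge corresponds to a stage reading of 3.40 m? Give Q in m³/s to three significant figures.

247 m³/s

Q = 25.6 × (3.40 − 0.56)^2.17 = 25.6 × 2.84^2.17 = 246.6 m³/s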